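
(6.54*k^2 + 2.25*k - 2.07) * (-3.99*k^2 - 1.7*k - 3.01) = -26.0946*k^4 - 20.0955*k^3 - 15.2511*k^2 - 3.2535*k + 6.2307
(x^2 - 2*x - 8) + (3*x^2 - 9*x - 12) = 4*x^2 - 11*x - 20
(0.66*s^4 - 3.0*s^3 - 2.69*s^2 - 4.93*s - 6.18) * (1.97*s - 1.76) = 1.3002*s^5 - 7.0716*s^4 - 0.0192999999999994*s^3 - 4.9777*s^2 - 3.4978*s + 10.8768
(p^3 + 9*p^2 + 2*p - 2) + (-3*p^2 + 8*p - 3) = p^3 + 6*p^2 + 10*p - 5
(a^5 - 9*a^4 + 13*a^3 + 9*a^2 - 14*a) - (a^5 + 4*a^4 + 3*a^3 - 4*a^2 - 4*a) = -13*a^4 + 10*a^3 + 13*a^2 - 10*a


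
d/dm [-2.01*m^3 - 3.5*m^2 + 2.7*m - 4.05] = -6.03*m^2 - 7.0*m + 2.7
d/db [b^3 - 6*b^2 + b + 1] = 3*b^2 - 12*b + 1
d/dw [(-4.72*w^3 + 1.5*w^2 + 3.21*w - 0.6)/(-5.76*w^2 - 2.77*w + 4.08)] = (27.1872*w^4 + 26.1488*w^3 - 43.4382*w^2 + 5.328*w + 11.4348)/(33.1776*w^4 + 31.9104*w^3 - 39.3287*w^2 - 22.6032*w + 16.6464)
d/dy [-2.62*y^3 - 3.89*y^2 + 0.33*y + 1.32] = -7.86*y^2 - 7.78*y + 0.33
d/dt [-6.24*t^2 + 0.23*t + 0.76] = 0.23 - 12.48*t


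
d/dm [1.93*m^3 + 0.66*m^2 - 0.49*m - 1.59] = 5.79*m^2 + 1.32*m - 0.49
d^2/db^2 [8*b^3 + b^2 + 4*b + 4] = 48*b + 2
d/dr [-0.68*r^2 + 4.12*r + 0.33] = 4.12 - 1.36*r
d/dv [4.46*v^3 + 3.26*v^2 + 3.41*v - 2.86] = 13.38*v^2 + 6.52*v + 3.41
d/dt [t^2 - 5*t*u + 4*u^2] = 2*t - 5*u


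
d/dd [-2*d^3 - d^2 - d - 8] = -6*d^2 - 2*d - 1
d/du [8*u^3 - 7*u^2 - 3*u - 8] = 24*u^2 - 14*u - 3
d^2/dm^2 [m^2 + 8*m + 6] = 2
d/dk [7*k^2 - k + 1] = 14*k - 1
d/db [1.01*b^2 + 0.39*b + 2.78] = 2.02*b + 0.39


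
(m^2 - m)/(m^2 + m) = (m - 1)/(m + 1)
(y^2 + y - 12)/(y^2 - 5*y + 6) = (y + 4)/(y - 2)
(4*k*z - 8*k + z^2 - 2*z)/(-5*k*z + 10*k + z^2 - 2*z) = (4*k + z)/(-5*k + z)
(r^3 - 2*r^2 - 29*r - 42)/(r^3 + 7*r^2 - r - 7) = (r^3 - 2*r^2 - 29*r - 42)/(r^3 + 7*r^2 - r - 7)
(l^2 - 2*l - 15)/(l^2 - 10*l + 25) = (l + 3)/(l - 5)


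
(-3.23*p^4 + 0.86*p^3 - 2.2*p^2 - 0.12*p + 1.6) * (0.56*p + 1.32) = -1.8088*p^5 - 3.782*p^4 - 0.0968000000000002*p^3 - 2.9712*p^2 + 0.7376*p + 2.112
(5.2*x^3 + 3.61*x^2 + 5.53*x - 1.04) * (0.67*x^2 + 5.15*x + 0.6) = 3.484*x^5 + 29.1987*x^4 + 25.4166*x^3 + 29.9487*x^2 - 2.038*x - 0.624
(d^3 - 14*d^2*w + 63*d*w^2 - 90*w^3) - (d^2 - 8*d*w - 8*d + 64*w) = d^3 - 14*d^2*w - d^2 + 63*d*w^2 + 8*d*w + 8*d - 90*w^3 - 64*w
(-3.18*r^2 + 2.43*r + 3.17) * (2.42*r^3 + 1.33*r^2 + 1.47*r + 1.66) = -7.6956*r^5 + 1.6512*r^4 + 6.2287*r^3 + 2.5094*r^2 + 8.6937*r + 5.2622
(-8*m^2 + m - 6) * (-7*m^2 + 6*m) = 56*m^4 - 55*m^3 + 48*m^2 - 36*m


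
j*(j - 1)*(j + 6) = j^3 + 5*j^2 - 6*j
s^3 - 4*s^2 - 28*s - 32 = (s - 8)*(s + 2)^2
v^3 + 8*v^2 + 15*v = v*(v + 3)*(v + 5)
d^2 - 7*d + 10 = (d - 5)*(d - 2)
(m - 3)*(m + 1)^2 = m^3 - m^2 - 5*m - 3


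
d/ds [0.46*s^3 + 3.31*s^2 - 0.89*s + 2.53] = 1.38*s^2 + 6.62*s - 0.89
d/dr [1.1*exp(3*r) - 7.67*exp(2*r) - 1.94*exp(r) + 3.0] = (3.3*exp(2*r) - 15.34*exp(r) - 1.94)*exp(r)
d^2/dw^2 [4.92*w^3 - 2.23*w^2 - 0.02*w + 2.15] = 29.52*w - 4.46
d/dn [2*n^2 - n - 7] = 4*n - 1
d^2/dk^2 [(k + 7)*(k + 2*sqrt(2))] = 2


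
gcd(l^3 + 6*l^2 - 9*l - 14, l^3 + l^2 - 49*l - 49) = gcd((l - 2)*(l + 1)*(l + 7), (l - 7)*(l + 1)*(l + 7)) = l^2 + 8*l + 7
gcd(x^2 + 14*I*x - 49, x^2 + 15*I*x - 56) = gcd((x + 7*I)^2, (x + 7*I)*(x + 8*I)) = x + 7*I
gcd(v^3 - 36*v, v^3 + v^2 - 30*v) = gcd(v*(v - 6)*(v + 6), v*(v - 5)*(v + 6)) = v^2 + 6*v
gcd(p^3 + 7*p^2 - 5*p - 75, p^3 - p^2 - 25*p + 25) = p + 5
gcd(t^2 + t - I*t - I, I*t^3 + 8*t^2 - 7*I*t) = t - I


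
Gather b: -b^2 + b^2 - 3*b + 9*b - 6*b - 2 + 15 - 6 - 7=0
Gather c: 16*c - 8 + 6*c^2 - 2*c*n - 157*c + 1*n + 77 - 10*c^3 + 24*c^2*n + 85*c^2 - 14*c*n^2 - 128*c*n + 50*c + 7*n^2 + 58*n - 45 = -10*c^3 + c^2*(24*n + 91) + c*(-14*n^2 - 130*n - 91) + 7*n^2 + 59*n + 24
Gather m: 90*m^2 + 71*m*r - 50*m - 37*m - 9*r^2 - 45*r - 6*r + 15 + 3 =90*m^2 + m*(71*r - 87) - 9*r^2 - 51*r + 18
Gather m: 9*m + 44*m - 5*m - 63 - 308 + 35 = 48*m - 336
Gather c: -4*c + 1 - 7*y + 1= -4*c - 7*y + 2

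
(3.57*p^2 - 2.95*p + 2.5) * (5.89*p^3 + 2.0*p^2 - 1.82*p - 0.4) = 21.0273*p^5 - 10.2355*p^4 + 2.3276*p^3 + 8.941*p^2 - 3.37*p - 1.0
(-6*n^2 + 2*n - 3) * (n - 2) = -6*n^3 + 14*n^2 - 7*n + 6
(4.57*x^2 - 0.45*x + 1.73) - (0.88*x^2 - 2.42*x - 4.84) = 3.69*x^2 + 1.97*x + 6.57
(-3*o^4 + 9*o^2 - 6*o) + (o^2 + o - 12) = -3*o^4 + 10*o^2 - 5*o - 12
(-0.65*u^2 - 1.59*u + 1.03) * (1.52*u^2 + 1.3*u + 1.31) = -0.988*u^4 - 3.2618*u^3 - 1.3529*u^2 - 0.7439*u + 1.3493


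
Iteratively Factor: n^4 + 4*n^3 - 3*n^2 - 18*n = (n + 3)*(n^3 + n^2 - 6*n) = n*(n + 3)*(n^2 + n - 6) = n*(n + 3)^2*(n - 2)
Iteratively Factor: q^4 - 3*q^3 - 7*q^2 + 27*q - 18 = (q + 3)*(q^3 - 6*q^2 + 11*q - 6) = (q - 3)*(q + 3)*(q^2 - 3*q + 2) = (q - 3)*(q - 1)*(q + 3)*(q - 2)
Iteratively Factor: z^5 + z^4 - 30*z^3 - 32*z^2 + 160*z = (z - 5)*(z^4 + 6*z^3 - 32*z) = (z - 5)*(z + 4)*(z^3 + 2*z^2 - 8*z) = (z - 5)*(z + 4)^2*(z^2 - 2*z) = z*(z - 5)*(z + 4)^2*(z - 2)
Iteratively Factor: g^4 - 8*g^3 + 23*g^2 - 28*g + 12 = (g - 1)*(g^3 - 7*g^2 + 16*g - 12) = (g - 2)*(g - 1)*(g^2 - 5*g + 6) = (g - 2)^2*(g - 1)*(g - 3)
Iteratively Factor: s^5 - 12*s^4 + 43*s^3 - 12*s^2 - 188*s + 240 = (s + 2)*(s^4 - 14*s^3 + 71*s^2 - 154*s + 120) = (s - 4)*(s + 2)*(s^3 - 10*s^2 + 31*s - 30) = (s - 5)*(s - 4)*(s + 2)*(s^2 - 5*s + 6) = (s - 5)*(s - 4)*(s - 2)*(s + 2)*(s - 3)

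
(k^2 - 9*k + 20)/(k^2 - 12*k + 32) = (k - 5)/(k - 8)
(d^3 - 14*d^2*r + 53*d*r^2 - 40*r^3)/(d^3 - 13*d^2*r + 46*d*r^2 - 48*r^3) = (d^2 - 6*d*r + 5*r^2)/(d^2 - 5*d*r + 6*r^2)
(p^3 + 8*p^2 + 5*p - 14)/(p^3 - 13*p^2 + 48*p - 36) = (p^2 + 9*p + 14)/(p^2 - 12*p + 36)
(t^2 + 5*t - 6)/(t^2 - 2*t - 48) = (t - 1)/(t - 8)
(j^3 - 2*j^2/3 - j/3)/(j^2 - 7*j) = (3*j^2 - 2*j - 1)/(3*(j - 7))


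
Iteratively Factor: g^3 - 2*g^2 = (g)*(g^2 - 2*g) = g^2*(g - 2)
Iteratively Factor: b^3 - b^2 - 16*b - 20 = (b + 2)*(b^2 - 3*b - 10) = (b + 2)^2*(b - 5)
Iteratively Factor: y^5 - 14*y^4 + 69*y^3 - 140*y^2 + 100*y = (y)*(y^4 - 14*y^3 + 69*y^2 - 140*y + 100) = y*(y - 2)*(y^3 - 12*y^2 + 45*y - 50) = y*(y - 2)^2*(y^2 - 10*y + 25) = y*(y - 5)*(y - 2)^2*(y - 5)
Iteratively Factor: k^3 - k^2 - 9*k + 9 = (k - 3)*(k^2 + 2*k - 3) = (k - 3)*(k + 3)*(k - 1)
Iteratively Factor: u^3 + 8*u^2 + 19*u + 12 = (u + 3)*(u^2 + 5*u + 4) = (u + 3)*(u + 4)*(u + 1)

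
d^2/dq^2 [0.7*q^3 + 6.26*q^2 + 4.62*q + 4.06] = 4.2*q + 12.52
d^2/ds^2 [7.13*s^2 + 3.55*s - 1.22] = 14.2600000000000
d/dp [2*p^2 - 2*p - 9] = 4*p - 2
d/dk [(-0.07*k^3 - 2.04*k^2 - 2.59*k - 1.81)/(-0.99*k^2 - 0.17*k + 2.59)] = (0.0693*k^4 + 0.0238000000000005*k^3 - 2.7612*k^2 - 14.151*k - 7.0158)/(0.9801*k^4 + 0.3366*k^3 - 5.0993*k^2 - 0.8806*k + 6.7081)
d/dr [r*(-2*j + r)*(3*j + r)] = -6*j^2 + 2*j*r + 3*r^2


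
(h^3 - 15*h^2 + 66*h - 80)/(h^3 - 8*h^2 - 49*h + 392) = (h^2 - 7*h + 10)/(h^2 - 49)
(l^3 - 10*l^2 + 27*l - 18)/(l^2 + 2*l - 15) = (l^2 - 7*l + 6)/(l + 5)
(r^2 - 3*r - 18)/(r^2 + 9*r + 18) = (r - 6)/(r + 6)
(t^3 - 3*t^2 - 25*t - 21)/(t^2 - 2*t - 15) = (t^2 - 6*t - 7)/(t - 5)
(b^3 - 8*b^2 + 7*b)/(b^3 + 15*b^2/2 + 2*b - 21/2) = 2*b*(b - 7)/(2*b^2 + 17*b + 21)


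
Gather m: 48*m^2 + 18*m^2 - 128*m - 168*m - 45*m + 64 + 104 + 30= 66*m^2 - 341*m + 198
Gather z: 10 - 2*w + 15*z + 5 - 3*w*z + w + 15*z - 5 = -w + z*(30 - 3*w) + 10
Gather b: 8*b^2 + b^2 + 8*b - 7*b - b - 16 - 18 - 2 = 9*b^2 - 36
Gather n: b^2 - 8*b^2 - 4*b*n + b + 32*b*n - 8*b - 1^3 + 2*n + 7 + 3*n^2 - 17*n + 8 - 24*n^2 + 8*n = -7*b^2 - 7*b - 21*n^2 + n*(28*b - 7) + 14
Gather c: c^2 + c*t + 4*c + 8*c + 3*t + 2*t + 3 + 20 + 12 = c^2 + c*(t + 12) + 5*t + 35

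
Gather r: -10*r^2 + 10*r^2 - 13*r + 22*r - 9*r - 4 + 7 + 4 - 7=0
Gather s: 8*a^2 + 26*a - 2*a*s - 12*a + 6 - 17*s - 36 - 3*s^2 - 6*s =8*a^2 + 14*a - 3*s^2 + s*(-2*a - 23) - 30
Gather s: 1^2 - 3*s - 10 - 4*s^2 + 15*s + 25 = -4*s^2 + 12*s + 16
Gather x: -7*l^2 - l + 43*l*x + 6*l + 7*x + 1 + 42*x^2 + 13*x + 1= -7*l^2 + 5*l + 42*x^2 + x*(43*l + 20) + 2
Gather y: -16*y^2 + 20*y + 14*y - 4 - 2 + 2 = -16*y^2 + 34*y - 4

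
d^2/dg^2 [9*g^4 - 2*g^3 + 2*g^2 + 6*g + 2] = 108*g^2 - 12*g + 4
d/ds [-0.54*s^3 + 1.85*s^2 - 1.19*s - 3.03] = -1.62*s^2 + 3.7*s - 1.19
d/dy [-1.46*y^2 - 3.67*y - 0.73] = -2.92*y - 3.67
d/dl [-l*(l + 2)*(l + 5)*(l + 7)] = -4*l^3 - 42*l^2 - 118*l - 70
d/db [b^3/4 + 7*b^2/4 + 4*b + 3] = 3*b^2/4 + 7*b/2 + 4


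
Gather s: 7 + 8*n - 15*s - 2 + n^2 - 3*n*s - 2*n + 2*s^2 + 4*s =n^2 + 6*n + 2*s^2 + s*(-3*n - 11) + 5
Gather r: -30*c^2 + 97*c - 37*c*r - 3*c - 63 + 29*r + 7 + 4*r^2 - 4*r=-30*c^2 + 94*c + 4*r^2 + r*(25 - 37*c) - 56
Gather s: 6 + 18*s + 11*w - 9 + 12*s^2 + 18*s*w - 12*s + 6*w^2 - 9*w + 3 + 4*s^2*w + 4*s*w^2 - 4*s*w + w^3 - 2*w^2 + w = s^2*(4*w + 12) + s*(4*w^2 + 14*w + 6) + w^3 + 4*w^2 + 3*w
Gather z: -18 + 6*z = 6*z - 18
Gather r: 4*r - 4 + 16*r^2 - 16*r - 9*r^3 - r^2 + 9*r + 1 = -9*r^3 + 15*r^2 - 3*r - 3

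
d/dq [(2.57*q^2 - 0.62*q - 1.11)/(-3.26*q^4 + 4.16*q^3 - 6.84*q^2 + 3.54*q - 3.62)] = (16.7564*q^5 - 16.7548*q^4 - 9.316*q^3 + 18.7098*q^2 - 33.7916*q + 6.1738)/(10.6276*q^8 - 27.1232*q^7 + 61.9024*q^6 - 79.9896*q^5 + 99.8408*q^4 - 78.5456*q^3 + 62.0532*q^2 - 25.6296*q + 13.1044)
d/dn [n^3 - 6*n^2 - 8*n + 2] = 3*n^2 - 12*n - 8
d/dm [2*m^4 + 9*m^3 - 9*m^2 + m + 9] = 8*m^3 + 27*m^2 - 18*m + 1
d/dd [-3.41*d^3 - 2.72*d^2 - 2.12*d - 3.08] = -10.23*d^2 - 5.44*d - 2.12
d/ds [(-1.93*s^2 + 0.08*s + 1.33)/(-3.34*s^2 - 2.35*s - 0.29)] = (4.8027*s^2 + 10.0038*s + 3.1023)/(11.1556*s^4 + 15.698*s^3 + 7.4597*s^2 + 1.363*s + 0.0841)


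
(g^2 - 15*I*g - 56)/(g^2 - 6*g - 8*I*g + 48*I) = (g - 7*I)/(g - 6)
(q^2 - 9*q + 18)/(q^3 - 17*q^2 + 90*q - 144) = 1/(q - 8)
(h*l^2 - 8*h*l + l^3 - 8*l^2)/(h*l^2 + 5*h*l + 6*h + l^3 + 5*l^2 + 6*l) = l*(l - 8)/(l^2 + 5*l + 6)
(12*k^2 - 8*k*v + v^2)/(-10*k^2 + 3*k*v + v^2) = (-6*k + v)/(5*k + v)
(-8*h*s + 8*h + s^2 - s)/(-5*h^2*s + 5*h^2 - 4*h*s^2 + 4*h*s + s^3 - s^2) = (-8*h + s)/(-5*h^2 - 4*h*s + s^2)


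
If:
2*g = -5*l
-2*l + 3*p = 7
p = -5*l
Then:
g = 35/34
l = -7/17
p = 35/17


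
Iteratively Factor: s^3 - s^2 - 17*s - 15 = (s + 3)*(s^2 - 4*s - 5) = (s + 1)*(s + 3)*(s - 5)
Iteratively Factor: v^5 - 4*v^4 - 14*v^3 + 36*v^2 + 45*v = (v)*(v^4 - 4*v^3 - 14*v^2 + 36*v + 45) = v*(v - 3)*(v^3 - v^2 - 17*v - 15) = v*(v - 5)*(v - 3)*(v^2 + 4*v + 3) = v*(v - 5)*(v - 3)*(v + 1)*(v + 3)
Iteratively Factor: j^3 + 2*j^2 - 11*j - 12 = (j + 1)*(j^2 + j - 12) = (j + 1)*(j + 4)*(j - 3)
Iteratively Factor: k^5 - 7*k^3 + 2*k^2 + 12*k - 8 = (k - 1)*(k^4 + k^3 - 6*k^2 - 4*k + 8) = (k - 1)^2*(k^3 + 2*k^2 - 4*k - 8) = (k - 1)^2*(k + 2)*(k^2 - 4) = (k - 2)*(k - 1)^2*(k + 2)*(k + 2)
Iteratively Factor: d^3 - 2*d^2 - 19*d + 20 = (d - 1)*(d^2 - d - 20) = (d - 5)*(d - 1)*(d + 4)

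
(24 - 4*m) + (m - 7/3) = 65/3 - 3*m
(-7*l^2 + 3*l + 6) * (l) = -7*l^3 + 3*l^2 + 6*l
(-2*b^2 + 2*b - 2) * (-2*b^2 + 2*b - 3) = 4*b^4 - 8*b^3 + 14*b^2 - 10*b + 6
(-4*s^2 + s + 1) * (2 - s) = 4*s^3 - 9*s^2 + s + 2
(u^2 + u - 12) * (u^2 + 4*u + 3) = u^4 + 5*u^3 - 5*u^2 - 45*u - 36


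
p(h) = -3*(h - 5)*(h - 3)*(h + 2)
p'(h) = -3*(h - 5)*(h - 3) - 3*(h - 5)*(h + 2) - 3*(h - 3)*(h + 2) = -9*h^2 + 36*h + 3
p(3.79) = 16.60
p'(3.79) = 10.16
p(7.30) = -275.93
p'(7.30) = -213.81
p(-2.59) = 75.10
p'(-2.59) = -150.61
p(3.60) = 14.11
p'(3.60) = 15.96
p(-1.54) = -40.97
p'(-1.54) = -73.78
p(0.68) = -80.58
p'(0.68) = 23.32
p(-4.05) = 392.39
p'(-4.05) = -290.42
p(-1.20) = -62.50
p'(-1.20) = -53.16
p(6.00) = -72.00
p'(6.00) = -105.00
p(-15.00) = 14040.00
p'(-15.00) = -2562.00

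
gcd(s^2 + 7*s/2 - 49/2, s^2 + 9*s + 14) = s + 7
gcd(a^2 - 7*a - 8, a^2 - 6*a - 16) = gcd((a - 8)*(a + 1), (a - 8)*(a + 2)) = a - 8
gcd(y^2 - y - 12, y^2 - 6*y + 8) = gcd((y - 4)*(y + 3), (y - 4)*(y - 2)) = y - 4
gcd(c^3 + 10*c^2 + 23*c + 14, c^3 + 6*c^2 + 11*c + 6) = c^2 + 3*c + 2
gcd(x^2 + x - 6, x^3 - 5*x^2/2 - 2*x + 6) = x - 2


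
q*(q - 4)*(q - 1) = q^3 - 5*q^2 + 4*q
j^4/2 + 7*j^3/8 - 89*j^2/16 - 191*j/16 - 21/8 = (j/2 + 1)*(j - 7/2)*(j + 1/4)*(j + 3)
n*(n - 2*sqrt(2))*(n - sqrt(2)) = n^3 - 3*sqrt(2)*n^2 + 4*n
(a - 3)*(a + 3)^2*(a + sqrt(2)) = a^4 + sqrt(2)*a^3 + 3*a^3 - 9*a^2 + 3*sqrt(2)*a^2 - 27*a - 9*sqrt(2)*a - 27*sqrt(2)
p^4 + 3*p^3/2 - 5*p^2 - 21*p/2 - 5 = (p - 5/2)*(p + 1)^2*(p + 2)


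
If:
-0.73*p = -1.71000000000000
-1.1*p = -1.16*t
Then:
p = 2.34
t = 2.22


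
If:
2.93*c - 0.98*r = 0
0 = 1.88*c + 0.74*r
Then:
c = 0.00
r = 0.00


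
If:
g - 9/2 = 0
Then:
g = 9/2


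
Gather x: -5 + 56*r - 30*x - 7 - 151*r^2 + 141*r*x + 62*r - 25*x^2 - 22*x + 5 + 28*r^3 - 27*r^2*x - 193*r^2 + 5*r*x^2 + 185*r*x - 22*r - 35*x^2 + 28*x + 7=28*r^3 - 344*r^2 + 96*r + x^2*(5*r - 60) + x*(-27*r^2 + 326*r - 24)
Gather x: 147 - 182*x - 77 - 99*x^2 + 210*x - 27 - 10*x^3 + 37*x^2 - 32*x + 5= -10*x^3 - 62*x^2 - 4*x + 48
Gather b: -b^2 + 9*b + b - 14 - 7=-b^2 + 10*b - 21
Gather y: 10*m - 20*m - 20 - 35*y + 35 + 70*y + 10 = -10*m + 35*y + 25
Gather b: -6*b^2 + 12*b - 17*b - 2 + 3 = -6*b^2 - 5*b + 1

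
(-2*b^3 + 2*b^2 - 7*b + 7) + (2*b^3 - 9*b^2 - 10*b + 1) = -7*b^2 - 17*b + 8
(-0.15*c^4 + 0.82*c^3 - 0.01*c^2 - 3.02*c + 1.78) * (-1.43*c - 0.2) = 0.2145*c^5 - 1.1426*c^4 - 0.1497*c^3 + 4.3206*c^2 - 1.9414*c - 0.356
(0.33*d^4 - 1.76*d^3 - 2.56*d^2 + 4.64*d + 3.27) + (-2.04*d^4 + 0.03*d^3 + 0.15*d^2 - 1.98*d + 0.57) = -1.71*d^4 - 1.73*d^3 - 2.41*d^2 + 2.66*d + 3.84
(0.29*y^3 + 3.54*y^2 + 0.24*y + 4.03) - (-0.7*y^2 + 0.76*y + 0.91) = 0.29*y^3 + 4.24*y^2 - 0.52*y + 3.12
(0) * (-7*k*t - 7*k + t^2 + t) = 0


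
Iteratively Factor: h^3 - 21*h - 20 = (h + 1)*(h^2 - h - 20) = (h - 5)*(h + 1)*(h + 4)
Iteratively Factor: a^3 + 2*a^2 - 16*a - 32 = (a - 4)*(a^2 + 6*a + 8) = (a - 4)*(a + 2)*(a + 4)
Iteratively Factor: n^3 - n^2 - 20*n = (n - 5)*(n^2 + 4*n) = (n - 5)*(n + 4)*(n)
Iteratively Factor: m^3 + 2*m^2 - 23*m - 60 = (m + 4)*(m^2 - 2*m - 15) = (m + 3)*(m + 4)*(m - 5)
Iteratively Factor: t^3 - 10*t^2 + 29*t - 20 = (t - 1)*(t^2 - 9*t + 20) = (t - 5)*(t - 1)*(t - 4)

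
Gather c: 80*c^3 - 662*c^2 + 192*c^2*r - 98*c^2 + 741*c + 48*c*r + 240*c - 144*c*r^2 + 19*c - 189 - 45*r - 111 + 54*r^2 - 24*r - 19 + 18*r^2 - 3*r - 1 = 80*c^3 + c^2*(192*r - 760) + c*(-144*r^2 + 48*r + 1000) + 72*r^2 - 72*r - 320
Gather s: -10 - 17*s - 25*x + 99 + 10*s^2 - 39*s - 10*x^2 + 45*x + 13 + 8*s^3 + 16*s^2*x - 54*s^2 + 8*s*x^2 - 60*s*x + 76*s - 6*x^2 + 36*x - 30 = 8*s^3 + s^2*(16*x - 44) + s*(8*x^2 - 60*x + 20) - 16*x^2 + 56*x + 72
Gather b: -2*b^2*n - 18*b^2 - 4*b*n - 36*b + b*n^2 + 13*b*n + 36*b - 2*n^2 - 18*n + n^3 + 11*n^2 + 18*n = b^2*(-2*n - 18) + b*(n^2 + 9*n) + n^3 + 9*n^2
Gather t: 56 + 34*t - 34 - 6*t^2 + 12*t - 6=-6*t^2 + 46*t + 16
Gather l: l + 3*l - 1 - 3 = 4*l - 4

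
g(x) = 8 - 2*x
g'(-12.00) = -2.00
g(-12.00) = 32.00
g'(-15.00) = -2.00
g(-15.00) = 38.00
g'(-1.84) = -2.00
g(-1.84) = 11.68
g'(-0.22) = -2.00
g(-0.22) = 8.44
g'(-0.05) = -2.00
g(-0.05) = 8.10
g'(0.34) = -2.00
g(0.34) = 7.32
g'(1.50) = -2.00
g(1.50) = 5.00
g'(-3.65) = -2.00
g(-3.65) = 15.30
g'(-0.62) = -2.00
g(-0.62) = 9.24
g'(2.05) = -2.00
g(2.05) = 3.90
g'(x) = -2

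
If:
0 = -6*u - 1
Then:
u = -1/6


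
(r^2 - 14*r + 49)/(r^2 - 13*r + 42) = (r - 7)/(r - 6)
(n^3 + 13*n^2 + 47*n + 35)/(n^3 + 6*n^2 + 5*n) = (n + 7)/n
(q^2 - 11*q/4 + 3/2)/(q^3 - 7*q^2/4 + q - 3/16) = 4*(q - 2)/(4*q^2 - 4*q + 1)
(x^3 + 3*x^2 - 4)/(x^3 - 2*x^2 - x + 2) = (x^2 + 4*x + 4)/(x^2 - x - 2)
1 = 1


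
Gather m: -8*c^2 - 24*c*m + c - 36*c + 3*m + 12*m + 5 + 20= -8*c^2 - 35*c + m*(15 - 24*c) + 25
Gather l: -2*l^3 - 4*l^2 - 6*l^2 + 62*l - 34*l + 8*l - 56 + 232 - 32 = -2*l^3 - 10*l^2 + 36*l + 144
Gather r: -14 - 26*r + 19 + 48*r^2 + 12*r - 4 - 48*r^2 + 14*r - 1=0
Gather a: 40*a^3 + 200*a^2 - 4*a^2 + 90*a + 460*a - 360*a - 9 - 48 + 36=40*a^3 + 196*a^2 + 190*a - 21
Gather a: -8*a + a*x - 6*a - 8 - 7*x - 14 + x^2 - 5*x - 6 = a*(x - 14) + x^2 - 12*x - 28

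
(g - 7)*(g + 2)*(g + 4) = g^3 - g^2 - 34*g - 56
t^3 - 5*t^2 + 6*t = t*(t - 3)*(t - 2)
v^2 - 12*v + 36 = (v - 6)^2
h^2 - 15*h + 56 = (h - 8)*(h - 7)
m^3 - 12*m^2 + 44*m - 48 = (m - 6)*(m - 4)*(m - 2)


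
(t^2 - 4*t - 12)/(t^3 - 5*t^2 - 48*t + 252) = (t + 2)/(t^2 + t - 42)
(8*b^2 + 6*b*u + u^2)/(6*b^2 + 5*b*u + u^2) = (4*b + u)/(3*b + u)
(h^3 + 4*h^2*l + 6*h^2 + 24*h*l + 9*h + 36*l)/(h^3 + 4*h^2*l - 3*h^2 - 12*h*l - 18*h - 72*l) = (h + 3)/(h - 6)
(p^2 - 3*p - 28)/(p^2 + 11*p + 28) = (p - 7)/(p + 7)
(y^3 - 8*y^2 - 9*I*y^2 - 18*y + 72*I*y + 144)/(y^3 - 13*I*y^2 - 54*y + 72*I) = (y - 8)/(y - 4*I)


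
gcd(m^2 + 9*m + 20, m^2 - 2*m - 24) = m + 4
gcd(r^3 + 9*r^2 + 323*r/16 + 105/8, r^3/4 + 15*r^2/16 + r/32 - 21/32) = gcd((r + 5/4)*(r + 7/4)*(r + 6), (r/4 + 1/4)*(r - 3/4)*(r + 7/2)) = 1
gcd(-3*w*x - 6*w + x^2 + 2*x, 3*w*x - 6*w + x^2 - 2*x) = 1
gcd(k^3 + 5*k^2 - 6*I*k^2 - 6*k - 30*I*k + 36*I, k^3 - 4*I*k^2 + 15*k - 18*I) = k - 6*I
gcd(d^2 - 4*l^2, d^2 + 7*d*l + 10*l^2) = d + 2*l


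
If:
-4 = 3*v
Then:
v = -4/3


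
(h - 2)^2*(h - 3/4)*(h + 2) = h^4 - 11*h^3/4 - 5*h^2/2 + 11*h - 6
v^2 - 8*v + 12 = (v - 6)*(v - 2)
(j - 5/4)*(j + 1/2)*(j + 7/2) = j^3 + 11*j^2/4 - 13*j/4 - 35/16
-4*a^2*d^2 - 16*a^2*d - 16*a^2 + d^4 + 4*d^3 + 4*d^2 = (-2*a + d)*(2*a + d)*(d + 2)^2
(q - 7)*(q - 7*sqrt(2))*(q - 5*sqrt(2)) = q^3 - 12*sqrt(2)*q^2 - 7*q^2 + 70*q + 84*sqrt(2)*q - 490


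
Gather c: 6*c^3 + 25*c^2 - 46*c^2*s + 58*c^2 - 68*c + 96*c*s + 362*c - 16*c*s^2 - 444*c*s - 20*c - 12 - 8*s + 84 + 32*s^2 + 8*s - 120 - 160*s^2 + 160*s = 6*c^3 + c^2*(83 - 46*s) + c*(-16*s^2 - 348*s + 274) - 128*s^2 + 160*s - 48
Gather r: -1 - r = -r - 1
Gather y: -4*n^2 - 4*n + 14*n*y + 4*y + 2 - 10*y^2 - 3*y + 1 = -4*n^2 - 4*n - 10*y^2 + y*(14*n + 1) + 3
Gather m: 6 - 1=5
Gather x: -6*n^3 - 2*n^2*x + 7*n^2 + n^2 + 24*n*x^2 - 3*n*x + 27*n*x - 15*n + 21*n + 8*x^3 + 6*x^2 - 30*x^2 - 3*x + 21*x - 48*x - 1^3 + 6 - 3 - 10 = -6*n^3 + 8*n^2 + 6*n + 8*x^3 + x^2*(24*n - 24) + x*(-2*n^2 + 24*n - 30) - 8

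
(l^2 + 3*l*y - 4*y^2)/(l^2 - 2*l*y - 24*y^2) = (-l + y)/(-l + 6*y)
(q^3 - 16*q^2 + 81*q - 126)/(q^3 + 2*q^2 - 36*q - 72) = (q^2 - 10*q + 21)/(q^2 + 8*q + 12)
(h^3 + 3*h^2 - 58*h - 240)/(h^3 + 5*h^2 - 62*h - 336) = (h + 5)/(h + 7)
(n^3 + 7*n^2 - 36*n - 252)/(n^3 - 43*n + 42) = (n + 6)/(n - 1)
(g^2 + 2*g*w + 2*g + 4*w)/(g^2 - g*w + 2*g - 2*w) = (-g - 2*w)/(-g + w)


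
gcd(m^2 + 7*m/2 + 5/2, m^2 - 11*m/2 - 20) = m + 5/2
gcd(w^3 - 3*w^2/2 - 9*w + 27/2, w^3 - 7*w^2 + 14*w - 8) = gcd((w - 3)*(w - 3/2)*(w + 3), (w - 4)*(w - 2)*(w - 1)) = 1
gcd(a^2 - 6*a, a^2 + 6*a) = a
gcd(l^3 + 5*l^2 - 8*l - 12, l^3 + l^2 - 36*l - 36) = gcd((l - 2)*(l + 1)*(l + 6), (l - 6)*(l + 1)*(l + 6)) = l^2 + 7*l + 6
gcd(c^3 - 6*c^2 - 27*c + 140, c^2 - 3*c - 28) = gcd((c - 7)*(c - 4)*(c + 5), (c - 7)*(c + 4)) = c - 7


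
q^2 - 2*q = q*(q - 2)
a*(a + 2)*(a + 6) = a^3 + 8*a^2 + 12*a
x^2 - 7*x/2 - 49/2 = (x - 7)*(x + 7/2)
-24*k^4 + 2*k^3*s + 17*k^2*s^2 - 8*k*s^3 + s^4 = (-4*k + s)*(-3*k + s)*(-2*k + s)*(k + s)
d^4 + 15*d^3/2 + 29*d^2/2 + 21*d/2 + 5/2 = (d + 1/2)*(d + 1)^2*(d + 5)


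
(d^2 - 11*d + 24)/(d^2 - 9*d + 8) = (d - 3)/(d - 1)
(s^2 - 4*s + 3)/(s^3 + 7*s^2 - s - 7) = (s - 3)/(s^2 + 8*s + 7)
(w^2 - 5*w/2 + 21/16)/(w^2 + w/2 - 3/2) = (16*w^2 - 40*w + 21)/(8*(2*w^2 + w - 3))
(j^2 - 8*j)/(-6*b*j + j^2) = (8 - j)/(6*b - j)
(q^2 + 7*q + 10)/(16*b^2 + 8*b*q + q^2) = (q^2 + 7*q + 10)/(16*b^2 + 8*b*q + q^2)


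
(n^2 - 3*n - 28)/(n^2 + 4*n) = (n - 7)/n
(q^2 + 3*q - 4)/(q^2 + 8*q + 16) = (q - 1)/(q + 4)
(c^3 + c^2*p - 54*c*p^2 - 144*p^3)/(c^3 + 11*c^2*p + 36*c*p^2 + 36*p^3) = (c - 8*p)/(c + 2*p)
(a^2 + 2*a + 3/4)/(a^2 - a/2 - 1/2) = (a + 3/2)/(a - 1)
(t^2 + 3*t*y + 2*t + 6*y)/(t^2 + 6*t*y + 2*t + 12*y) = (t + 3*y)/(t + 6*y)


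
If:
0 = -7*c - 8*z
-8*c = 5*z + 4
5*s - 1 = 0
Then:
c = -32/29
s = 1/5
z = 28/29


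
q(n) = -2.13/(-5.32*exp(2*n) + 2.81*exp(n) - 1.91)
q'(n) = -2.13*(10.64*exp(2*n) - 2.81*exp(n))/(-5.32*exp(2*n) + 2.81*exp(n) - 1.91)^2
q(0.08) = 0.42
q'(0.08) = -0.77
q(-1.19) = 1.38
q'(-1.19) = -0.12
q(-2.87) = 1.20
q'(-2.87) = 0.09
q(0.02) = 0.47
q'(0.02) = -0.83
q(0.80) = 0.10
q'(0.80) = -0.20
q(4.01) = 0.00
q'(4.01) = -0.00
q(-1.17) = 1.37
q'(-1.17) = -0.14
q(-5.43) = 1.12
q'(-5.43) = 0.01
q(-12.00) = 1.12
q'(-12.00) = 0.00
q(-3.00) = 1.19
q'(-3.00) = 0.08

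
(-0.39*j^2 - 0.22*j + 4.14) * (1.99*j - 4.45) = -0.7761*j^3 + 1.2977*j^2 + 9.2176*j - 18.423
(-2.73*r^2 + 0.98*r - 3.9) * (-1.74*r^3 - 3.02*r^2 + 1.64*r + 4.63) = 4.7502*r^5 + 6.5394*r^4 - 0.6508*r^3 + 0.745300000000002*r^2 - 1.8586*r - 18.057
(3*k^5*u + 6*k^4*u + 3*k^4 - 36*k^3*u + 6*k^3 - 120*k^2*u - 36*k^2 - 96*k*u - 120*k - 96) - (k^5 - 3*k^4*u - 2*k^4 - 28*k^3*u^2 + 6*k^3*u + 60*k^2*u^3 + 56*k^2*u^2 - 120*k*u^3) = 3*k^5*u - k^5 + 9*k^4*u + 5*k^4 + 28*k^3*u^2 - 42*k^3*u + 6*k^3 - 60*k^2*u^3 - 56*k^2*u^2 - 120*k^2*u - 36*k^2 + 120*k*u^3 - 96*k*u - 120*k - 96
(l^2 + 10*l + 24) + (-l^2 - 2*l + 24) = 8*l + 48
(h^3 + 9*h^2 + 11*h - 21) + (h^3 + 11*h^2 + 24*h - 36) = 2*h^3 + 20*h^2 + 35*h - 57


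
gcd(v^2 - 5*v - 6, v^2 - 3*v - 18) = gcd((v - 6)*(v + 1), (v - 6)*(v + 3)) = v - 6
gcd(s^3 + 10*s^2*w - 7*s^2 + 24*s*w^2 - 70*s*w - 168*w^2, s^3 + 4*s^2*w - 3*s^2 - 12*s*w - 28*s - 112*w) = s^2 + 4*s*w - 7*s - 28*w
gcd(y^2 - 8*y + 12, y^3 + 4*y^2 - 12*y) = y - 2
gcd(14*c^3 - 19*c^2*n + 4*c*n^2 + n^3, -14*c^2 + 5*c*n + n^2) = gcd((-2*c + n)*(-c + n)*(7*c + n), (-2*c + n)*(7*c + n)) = 14*c^2 - 5*c*n - n^2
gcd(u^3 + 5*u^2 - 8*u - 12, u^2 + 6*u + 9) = 1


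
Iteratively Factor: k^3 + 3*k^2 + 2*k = (k + 1)*(k^2 + 2*k) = k*(k + 1)*(k + 2)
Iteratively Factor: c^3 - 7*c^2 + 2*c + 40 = (c - 4)*(c^2 - 3*c - 10) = (c - 5)*(c - 4)*(c + 2)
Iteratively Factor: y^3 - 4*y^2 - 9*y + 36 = (y - 4)*(y^2 - 9) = (y - 4)*(y - 3)*(y + 3)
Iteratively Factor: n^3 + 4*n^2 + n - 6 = (n + 2)*(n^2 + 2*n - 3) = (n - 1)*(n + 2)*(n + 3)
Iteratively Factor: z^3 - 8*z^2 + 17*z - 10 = (z - 1)*(z^2 - 7*z + 10) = (z - 2)*(z - 1)*(z - 5)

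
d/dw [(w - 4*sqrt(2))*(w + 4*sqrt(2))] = 2*w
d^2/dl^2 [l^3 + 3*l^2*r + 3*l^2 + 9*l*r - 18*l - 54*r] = 6*l + 6*r + 6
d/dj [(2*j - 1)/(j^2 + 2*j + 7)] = 2*(-j^2 + j + 8)/(j^4 + 4*j^3 + 18*j^2 + 28*j + 49)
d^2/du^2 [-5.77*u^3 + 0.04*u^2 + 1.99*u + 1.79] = 0.08 - 34.62*u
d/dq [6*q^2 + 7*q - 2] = 12*q + 7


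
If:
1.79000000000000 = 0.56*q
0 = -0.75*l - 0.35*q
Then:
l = -1.49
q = 3.20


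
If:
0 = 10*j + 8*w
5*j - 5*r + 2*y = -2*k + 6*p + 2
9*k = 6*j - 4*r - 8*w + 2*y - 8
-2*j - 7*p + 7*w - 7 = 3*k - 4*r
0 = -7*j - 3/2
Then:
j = -3/14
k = 62*y/659 - 701/659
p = 82*y/659 - 17715/36904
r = 190*y/659 - 8557/18452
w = 15/56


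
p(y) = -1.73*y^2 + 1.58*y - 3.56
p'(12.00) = -39.94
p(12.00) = -233.72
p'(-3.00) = 11.96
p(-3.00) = -23.87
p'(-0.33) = 2.72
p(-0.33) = -4.27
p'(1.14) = -2.36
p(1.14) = -4.01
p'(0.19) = 0.92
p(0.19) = -3.32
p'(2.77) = -8.00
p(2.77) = -12.46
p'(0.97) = -1.78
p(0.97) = -3.66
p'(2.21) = -6.07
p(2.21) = -8.52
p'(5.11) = -16.10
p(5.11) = -40.66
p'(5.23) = -16.52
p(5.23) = -42.62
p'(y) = 1.58 - 3.46*y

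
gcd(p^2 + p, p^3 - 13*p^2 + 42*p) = p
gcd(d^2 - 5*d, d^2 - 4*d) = d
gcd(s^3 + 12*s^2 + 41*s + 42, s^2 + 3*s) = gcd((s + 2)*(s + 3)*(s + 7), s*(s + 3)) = s + 3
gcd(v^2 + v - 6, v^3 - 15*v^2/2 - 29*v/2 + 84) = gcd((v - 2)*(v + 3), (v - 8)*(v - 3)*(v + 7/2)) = 1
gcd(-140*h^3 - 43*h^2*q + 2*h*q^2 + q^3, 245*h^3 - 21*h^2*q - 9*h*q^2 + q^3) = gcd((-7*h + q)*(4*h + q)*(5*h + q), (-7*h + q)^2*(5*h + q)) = -35*h^2 - 2*h*q + q^2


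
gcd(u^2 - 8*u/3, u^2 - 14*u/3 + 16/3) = u - 8/3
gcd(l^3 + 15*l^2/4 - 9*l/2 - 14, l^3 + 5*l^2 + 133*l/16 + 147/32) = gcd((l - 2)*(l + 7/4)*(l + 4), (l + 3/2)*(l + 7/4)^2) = l + 7/4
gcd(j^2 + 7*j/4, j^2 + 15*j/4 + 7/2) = j + 7/4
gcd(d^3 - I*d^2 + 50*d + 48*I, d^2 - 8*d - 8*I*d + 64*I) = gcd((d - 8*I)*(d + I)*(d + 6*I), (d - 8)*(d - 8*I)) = d - 8*I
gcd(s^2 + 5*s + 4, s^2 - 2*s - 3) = s + 1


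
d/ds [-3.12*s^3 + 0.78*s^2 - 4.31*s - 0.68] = -9.36*s^2 + 1.56*s - 4.31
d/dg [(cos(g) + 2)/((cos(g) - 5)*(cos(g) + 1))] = (cos(g)^2 + 4*cos(g) - 3)*sin(g)/((cos(g) - 5)^2*(cos(g) + 1)^2)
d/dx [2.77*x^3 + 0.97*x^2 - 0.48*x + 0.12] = 8.31*x^2 + 1.94*x - 0.48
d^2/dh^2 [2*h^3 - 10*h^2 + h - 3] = 12*h - 20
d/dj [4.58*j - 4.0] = 4.58000000000000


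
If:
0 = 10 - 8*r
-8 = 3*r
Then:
No Solution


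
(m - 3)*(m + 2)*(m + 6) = m^3 + 5*m^2 - 12*m - 36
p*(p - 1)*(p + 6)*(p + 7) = p^4 + 12*p^3 + 29*p^2 - 42*p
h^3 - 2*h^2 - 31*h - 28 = (h - 7)*(h + 1)*(h + 4)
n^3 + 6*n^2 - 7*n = n*(n - 1)*(n + 7)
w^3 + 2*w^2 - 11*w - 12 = (w - 3)*(w + 1)*(w + 4)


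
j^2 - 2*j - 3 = (j - 3)*(j + 1)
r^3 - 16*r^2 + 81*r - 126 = (r - 7)*(r - 6)*(r - 3)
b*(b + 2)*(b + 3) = b^3 + 5*b^2 + 6*b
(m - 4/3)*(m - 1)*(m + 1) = m^3 - 4*m^2/3 - m + 4/3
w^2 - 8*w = w*(w - 8)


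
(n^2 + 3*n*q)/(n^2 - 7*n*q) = (n + 3*q)/(n - 7*q)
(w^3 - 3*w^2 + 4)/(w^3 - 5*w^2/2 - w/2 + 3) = 2*(w - 2)/(2*w - 3)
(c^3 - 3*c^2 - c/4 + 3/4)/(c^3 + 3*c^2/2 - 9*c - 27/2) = (4*c^2 - 1)/(2*(2*c^2 + 9*c + 9))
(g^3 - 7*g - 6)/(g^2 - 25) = (g^3 - 7*g - 6)/(g^2 - 25)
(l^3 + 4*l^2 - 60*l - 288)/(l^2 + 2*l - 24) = (l^2 - 2*l - 48)/(l - 4)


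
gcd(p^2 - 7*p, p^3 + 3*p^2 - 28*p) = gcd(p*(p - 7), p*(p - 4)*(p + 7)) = p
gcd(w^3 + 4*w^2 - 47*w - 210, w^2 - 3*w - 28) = w - 7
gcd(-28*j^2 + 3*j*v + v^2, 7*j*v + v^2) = 7*j + v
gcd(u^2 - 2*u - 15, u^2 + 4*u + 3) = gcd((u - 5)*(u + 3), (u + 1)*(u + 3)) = u + 3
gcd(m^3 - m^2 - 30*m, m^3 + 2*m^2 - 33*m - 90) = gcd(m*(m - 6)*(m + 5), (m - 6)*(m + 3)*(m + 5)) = m^2 - m - 30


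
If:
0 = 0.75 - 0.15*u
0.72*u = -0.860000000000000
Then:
No Solution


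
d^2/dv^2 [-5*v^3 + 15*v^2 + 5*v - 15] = 30 - 30*v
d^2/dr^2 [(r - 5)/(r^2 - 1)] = 2*(4*r^2*(r - 5) + (5 - 3*r)*(r^2 - 1))/(r^2 - 1)^3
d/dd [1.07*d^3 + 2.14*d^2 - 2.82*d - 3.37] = 3.21*d^2 + 4.28*d - 2.82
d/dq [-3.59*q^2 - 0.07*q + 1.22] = -7.18*q - 0.07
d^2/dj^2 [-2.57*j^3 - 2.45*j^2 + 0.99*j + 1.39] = -15.42*j - 4.9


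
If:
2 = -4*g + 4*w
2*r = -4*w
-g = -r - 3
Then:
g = 2/3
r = -7/3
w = 7/6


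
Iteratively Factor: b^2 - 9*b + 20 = (b - 4)*(b - 5)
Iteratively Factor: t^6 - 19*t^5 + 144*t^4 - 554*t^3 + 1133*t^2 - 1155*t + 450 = (t - 2)*(t^5 - 17*t^4 + 110*t^3 - 334*t^2 + 465*t - 225) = (t - 3)*(t - 2)*(t^4 - 14*t^3 + 68*t^2 - 130*t + 75) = (t - 5)*(t - 3)*(t - 2)*(t^3 - 9*t^2 + 23*t - 15) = (t - 5)*(t - 3)^2*(t - 2)*(t^2 - 6*t + 5) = (t - 5)*(t - 3)^2*(t - 2)*(t - 1)*(t - 5)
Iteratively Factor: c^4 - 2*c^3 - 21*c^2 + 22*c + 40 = (c - 2)*(c^3 - 21*c - 20) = (c - 5)*(c - 2)*(c^2 + 5*c + 4) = (c - 5)*(c - 2)*(c + 4)*(c + 1)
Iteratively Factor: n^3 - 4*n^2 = (n)*(n^2 - 4*n) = n^2*(n - 4)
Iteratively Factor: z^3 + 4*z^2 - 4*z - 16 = (z - 2)*(z^2 + 6*z + 8) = (z - 2)*(z + 4)*(z + 2)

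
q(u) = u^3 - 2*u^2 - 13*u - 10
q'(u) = 3*u^2 - 4*u - 13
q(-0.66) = -2.58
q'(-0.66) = -9.05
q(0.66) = -19.16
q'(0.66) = -14.33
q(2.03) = -36.27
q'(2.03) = -8.76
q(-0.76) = -1.71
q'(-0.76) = -8.23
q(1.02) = -24.28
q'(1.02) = -13.96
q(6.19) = 70.07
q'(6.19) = 77.19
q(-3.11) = -18.99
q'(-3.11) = 28.46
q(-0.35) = -5.74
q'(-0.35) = -11.23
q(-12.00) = -1870.00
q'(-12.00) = 467.00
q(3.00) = -40.00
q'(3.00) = 2.00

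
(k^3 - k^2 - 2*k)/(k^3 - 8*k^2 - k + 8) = k*(k - 2)/(k^2 - 9*k + 8)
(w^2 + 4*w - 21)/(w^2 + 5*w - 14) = (w - 3)/(w - 2)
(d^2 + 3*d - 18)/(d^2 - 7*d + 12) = (d + 6)/(d - 4)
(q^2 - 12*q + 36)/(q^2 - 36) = (q - 6)/(q + 6)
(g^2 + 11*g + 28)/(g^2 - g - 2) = (g^2 + 11*g + 28)/(g^2 - g - 2)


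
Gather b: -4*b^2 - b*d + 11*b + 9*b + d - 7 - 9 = -4*b^2 + b*(20 - d) + d - 16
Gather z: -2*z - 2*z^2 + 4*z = -2*z^2 + 2*z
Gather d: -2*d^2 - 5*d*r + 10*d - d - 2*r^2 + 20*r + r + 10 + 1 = -2*d^2 + d*(9 - 5*r) - 2*r^2 + 21*r + 11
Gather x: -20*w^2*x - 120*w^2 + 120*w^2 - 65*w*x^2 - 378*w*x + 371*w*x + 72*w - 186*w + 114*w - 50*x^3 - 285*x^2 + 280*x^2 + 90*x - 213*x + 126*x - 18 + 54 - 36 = -50*x^3 + x^2*(-65*w - 5) + x*(-20*w^2 - 7*w + 3)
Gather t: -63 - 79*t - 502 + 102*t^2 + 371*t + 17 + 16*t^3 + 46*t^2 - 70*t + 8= 16*t^3 + 148*t^2 + 222*t - 540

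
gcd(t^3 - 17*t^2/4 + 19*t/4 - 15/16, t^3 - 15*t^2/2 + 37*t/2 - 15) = t - 5/2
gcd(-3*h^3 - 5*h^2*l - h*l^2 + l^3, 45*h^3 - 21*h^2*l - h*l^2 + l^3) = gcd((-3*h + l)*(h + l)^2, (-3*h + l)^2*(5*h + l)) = 3*h - l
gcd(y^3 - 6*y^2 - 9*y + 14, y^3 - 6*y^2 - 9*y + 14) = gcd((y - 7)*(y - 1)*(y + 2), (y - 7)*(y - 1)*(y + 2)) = y^3 - 6*y^2 - 9*y + 14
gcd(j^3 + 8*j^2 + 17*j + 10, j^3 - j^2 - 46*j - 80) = j^2 + 7*j + 10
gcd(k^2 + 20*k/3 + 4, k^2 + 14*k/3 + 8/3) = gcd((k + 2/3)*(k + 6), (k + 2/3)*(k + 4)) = k + 2/3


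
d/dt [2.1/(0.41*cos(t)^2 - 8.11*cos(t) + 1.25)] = (1.722*cos(t) - 17.031)*sin(t)/(0.41*cos(t)^2 - 8.11*cos(t) + 1.25)^2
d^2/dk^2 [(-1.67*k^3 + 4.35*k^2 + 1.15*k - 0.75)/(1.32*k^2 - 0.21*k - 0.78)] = (1.4210854715202e-14*k^4 + 2.833002*k^3 + 17.390484*k^2 + 2.255472*k + 3.30579)/(2.299968*k^6 - 1.097712*k^5 - 3.90258*k^4 + 1.288035*k^3 + 2.30607*k^2 - 0.383292*k - 0.474552)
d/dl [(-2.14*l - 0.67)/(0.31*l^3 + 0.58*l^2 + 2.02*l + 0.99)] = (1.3268*l^3 + 1.8643*l^2 + 0.7772*l - 0.7652)/(0.0961*l^6 + 0.3596*l^5 + 1.5888*l^4 + 2.957*l^3 + 5.2288*l^2 + 3.9996*l + 0.9801)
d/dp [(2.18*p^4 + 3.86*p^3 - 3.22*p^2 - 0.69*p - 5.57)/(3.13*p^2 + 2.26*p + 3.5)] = (13.6468*p^5 + 26.8622*p^4 + 47.9672*p^3 + 35.4125*p^2 + 12.3282*p + 10.1732)/(9.7969*p^4 + 14.1476*p^3 + 27.0176*p^2 + 15.82*p + 12.25)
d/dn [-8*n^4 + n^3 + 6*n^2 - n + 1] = -32*n^3 + 3*n^2 + 12*n - 1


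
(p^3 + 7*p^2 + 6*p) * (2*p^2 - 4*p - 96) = 2*p^5 + 10*p^4 - 112*p^3 - 696*p^2 - 576*p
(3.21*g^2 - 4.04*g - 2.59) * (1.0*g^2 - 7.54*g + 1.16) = 3.21*g^4 - 28.2434*g^3 + 31.5952*g^2 + 14.8422*g - 3.0044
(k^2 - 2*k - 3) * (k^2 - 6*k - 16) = k^4 - 8*k^3 - 7*k^2 + 50*k + 48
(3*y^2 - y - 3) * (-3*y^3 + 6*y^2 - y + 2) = -9*y^5 + 21*y^4 - 11*y^2 + y - 6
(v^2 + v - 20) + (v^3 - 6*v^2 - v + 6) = v^3 - 5*v^2 - 14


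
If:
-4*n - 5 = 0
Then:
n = -5/4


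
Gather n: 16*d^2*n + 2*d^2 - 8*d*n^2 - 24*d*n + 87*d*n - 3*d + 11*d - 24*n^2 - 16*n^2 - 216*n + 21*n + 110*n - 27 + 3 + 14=2*d^2 + 8*d + n^2*(-8*d - 40) + n*(16*d^2 + 63*d - 85) - 10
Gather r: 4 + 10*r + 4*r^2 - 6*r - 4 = 4*r^2 + 4*r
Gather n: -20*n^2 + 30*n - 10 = -20*n^2 + 30*n - 10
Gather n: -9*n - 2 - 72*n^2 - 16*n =-72*n^2 - 25*n - 2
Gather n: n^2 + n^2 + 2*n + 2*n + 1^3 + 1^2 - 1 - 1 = 2*n^2 + 4*n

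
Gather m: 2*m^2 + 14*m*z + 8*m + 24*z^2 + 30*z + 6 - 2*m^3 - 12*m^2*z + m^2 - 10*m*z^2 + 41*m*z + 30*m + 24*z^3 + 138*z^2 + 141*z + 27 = -2*m^3 + m^2*(3 - 12*z) + m*(-10*z^2 + 55*z + 38) + 24*z^3 + 162*z^2 + 171*z + 33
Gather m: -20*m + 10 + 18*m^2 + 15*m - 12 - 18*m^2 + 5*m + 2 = 0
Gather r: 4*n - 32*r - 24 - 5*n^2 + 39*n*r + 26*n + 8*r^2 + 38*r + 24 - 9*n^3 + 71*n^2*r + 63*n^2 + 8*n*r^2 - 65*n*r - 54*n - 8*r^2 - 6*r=-9*n^3 + 58*n^2 + 8*n*r^2 - 24*n + r*(71*n^2 - 26*n)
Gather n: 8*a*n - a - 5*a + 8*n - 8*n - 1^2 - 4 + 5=8*a*n - 6*a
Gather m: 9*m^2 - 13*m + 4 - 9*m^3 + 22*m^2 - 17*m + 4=-9*m^3 + 31*m^2 - 30*m + 8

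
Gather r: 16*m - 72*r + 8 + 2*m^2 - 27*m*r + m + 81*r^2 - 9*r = 2*m^2 + 17*m + 81*r^2 + r*(-27*m - 81) + 8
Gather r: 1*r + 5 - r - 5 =0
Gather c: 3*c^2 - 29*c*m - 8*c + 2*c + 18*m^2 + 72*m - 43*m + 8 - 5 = 3*c^2 + c*(-29*m - 6) + 18*m^2 + 29*m + 3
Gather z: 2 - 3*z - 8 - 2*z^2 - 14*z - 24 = -2*z^2 - 17*z - 30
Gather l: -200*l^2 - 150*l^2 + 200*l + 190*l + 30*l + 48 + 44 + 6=-350*l^2 + 420*l + 98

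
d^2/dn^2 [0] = 0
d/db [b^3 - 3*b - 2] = 3*b^2 - 3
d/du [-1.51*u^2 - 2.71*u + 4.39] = -3.02*u - 2.71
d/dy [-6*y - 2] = -6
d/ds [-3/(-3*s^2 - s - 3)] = 3*(-6*s - 1)/(3*s^2 + s + 3)^2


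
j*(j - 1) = j^2 - j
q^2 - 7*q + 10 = (q - 5)*(q - 2)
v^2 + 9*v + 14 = (v + 2)*(v + 7)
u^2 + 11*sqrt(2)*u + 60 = (u + 5*sqrt(2))*(u + 6*sqrt(2))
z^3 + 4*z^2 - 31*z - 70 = (z - 5)*(z + 2)*(z + 7)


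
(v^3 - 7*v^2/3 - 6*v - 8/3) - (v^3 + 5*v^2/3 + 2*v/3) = -4*v^2 - 20*v/3 - 8/3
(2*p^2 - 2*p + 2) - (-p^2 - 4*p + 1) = 3*p^2 + 2*p + 1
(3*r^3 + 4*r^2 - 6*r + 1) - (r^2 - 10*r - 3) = 3*r^3 + 3*r^2 + 4*r + 4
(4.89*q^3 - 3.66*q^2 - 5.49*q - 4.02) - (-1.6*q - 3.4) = 4.89*q^3 - 3.66*q^2 - 3.89*q - 0.62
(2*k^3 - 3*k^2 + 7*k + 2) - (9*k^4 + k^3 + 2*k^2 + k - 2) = -9*k^4 + k^3 - 5*k^2 + 6*k + 4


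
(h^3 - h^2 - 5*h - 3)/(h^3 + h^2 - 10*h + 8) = (h^3 - h^2 - 5*h - 3)/(h^3 + h^2 - 10*h + 8)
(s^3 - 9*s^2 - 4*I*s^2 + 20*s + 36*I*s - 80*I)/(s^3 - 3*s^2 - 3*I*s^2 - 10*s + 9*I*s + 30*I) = (s^2 - 4*s*(1 + I) + 16*I)/(s^2 + s*(2 - 3*I) - 6*I)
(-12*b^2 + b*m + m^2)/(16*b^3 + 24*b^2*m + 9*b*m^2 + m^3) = (-3*b + m)/(4*b^2 + 5*b*m + m^2)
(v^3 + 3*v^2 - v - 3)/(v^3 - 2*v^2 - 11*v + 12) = (v + 1)/(v - 4)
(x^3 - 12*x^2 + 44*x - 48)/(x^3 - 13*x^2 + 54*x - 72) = (x - 2)/(x - 3)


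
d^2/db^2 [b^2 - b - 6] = 2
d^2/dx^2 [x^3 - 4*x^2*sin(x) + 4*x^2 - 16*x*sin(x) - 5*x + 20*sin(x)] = 4*x^2*sin(x) - 16*sqrt(2)*x*cos(x + pi/4) + 6*x - 28*sin(x) - 32*cos(x) + 8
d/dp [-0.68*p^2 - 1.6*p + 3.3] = -1.36*p - 1.6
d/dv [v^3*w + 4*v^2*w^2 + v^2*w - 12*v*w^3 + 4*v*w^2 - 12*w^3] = w*(3*v^2 + 8*v*w + 2*v - 12*w^2 + 4*w)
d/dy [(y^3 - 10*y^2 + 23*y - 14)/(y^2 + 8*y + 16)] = (y^3 + 12*y^2 - 103*y + 120)/(y^3 + 12*y^2 + 48*y + 64)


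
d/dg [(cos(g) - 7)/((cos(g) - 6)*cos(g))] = (sin(g) + 42*sin(g)/cos(g)^2 - 14*tan(g))/(cos(g) - 6)^2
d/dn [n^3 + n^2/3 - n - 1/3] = 3*n^2 + 2*n/3 - 1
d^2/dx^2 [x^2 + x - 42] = 2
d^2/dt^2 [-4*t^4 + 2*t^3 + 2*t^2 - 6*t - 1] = -48*t^2 + 12*t + 4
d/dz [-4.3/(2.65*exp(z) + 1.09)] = 11.395*exp(z)/(2.65*exp(z) + 1.09)^2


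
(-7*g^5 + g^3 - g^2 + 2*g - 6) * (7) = -49*g^5 + 7*g^3 - 7*g^2 + 14*g - 42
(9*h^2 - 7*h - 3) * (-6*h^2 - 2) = -54*h^4 + 42*h^3 + 14*h + 6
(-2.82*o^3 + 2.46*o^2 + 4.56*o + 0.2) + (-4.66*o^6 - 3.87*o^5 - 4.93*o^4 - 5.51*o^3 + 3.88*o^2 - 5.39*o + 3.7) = -4.66*o^6 - 3.87*o^5 - 4.93*o^4 - 8.33*o^3 + 6.34*o^2 - 0.83*o + 3.9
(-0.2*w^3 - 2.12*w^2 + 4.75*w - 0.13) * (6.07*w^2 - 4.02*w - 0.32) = -1.214*w^5 - 12.0644*w^4 + 37.4189*w^3 - 19.2057*w^2 - 0.9974*w + 0.0416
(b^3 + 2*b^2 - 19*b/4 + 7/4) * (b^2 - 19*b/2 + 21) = b^5 - 15*b^4/2 - 11*b^3/4 + 711*b^2/8 - 931*b/8 + 147/4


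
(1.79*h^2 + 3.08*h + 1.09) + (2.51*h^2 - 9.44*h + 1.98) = 4.3*h^2 - 6.36*h + 3.07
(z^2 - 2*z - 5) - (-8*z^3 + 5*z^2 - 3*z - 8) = 8*z^3 - 4*z^2 + z + 3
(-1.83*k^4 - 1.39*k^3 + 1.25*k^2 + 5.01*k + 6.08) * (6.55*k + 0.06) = -11.9865*k^5 - 9.2143*k^4 + 8.1041*k^3 + 32.8905*k^2 + 40.1246*k + 0.3648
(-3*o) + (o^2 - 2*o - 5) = o^2 - 5*o - 5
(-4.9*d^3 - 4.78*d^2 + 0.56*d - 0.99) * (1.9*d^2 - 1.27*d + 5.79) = -9.31*d^5 - 2.859*d^4 - 21.2364*d^3 - 30.2684*d^2 + 4.4997*d - 5.7321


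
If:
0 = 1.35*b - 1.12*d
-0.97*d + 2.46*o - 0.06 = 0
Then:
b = 2.10400916380298*o - 0.0513172966781214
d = 2.5360824742268*o - 0.0618556701030928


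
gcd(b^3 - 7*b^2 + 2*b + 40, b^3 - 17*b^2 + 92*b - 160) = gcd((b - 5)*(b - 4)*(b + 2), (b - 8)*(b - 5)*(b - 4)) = b^2 - 9*b + 20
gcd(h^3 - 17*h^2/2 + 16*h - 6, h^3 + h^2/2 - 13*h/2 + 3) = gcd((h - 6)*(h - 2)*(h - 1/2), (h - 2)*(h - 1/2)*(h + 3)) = h^2 - 5*h/2 + 1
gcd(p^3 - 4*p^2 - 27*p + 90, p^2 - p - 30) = p^2 - p - 30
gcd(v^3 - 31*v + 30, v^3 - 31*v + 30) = v^3 - 31*v + 30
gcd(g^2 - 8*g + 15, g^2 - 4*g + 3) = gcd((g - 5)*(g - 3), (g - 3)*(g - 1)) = g - 3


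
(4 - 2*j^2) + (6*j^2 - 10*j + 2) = 4*j^2 - 10*j + 6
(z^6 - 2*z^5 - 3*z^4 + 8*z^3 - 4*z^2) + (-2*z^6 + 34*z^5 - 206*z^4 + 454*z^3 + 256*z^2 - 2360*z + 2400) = -z^6 + 32*z^5 - 209*z^4 + 462*z^3 + 252*z^2 - 2360*z + 2400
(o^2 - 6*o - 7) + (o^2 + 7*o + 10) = 2*o^2 + o + 3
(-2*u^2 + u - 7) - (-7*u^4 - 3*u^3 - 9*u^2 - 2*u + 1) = 7*u^4 + 3*u^3 + 7*u^2 + 3*u - 8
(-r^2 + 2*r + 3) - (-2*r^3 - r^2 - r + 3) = 2*r^3 + 3*r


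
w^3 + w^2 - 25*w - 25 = (w - 5)*(w + 1)*(w + 5)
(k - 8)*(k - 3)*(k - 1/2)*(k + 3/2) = k^4 - 10*k^3 + 49*k^2/4 + 129*k/4 - 18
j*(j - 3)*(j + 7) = j^3 + 4*j^2 - 21*j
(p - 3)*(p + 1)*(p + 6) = p^3 + 4*p^2 - 15*p - 18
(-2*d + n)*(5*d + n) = -10*d^2 + 3*d*n + n^2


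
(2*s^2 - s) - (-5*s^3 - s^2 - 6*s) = 5*s^3 + 3*s^2 + 5*s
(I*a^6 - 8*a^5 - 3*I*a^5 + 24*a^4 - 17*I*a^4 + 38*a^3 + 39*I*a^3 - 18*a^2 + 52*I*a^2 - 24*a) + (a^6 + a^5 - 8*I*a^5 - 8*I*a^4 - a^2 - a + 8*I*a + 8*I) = a^6 + I*a^6 - 7*a^5 - 11*I*a^5 + 24*a^4 - 25*I*a^4 + 38*a^3 + 39*I*a^3 - 19*a^2 + 52*I*a^2 - 25*a + 8*I*a + 8*I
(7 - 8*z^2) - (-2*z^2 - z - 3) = -6*z^2 + z + 10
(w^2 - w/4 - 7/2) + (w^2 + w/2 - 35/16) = 2*w^2 + w/4 - 91/16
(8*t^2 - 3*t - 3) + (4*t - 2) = 8*t^2 + t - 5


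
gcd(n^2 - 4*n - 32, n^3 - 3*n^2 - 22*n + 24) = n + 4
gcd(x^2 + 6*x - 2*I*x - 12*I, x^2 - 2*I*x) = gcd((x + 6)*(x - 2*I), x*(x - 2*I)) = x - 2*I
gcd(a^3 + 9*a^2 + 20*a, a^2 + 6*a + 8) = a + 4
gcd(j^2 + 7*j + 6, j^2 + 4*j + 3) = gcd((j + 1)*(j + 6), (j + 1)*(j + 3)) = j + 1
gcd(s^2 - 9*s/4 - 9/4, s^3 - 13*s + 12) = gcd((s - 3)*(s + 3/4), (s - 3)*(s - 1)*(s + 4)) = s - 3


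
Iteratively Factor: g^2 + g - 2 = (g - 1)*(g + 2)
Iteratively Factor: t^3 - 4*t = (t - 2)*(t^2 + 2*t) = (t - 2)*(t + 2)*(t)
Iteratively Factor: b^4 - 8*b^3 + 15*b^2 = (b)*(b^3 - 8*b^2 + 15*b) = b*(b - 3)*(b^2 - 5*b) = b^2*(b - 3)*(b - 5)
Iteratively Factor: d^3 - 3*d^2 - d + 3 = (d + 1)*(d^2 - 4*d + 3) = (d - 1)*(d + 1)*(d - 3)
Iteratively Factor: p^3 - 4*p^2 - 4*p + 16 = (p - 4)*(p^2 - 4) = (p - 4)*(p + 2)*(p - 2)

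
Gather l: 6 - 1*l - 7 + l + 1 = 0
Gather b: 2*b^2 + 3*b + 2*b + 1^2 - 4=2*b^2 + 5*b - 3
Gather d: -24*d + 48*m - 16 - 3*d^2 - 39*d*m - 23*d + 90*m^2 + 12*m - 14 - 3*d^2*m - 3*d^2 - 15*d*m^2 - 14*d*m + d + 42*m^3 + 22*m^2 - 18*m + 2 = d^2*(-3*m - 6) + d*(-15*m^2 - 53*m - 46) + 42*m^3 + 112*m^2 + 42*m - 28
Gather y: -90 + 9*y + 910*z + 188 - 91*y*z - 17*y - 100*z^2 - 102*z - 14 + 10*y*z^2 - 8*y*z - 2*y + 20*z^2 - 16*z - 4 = y*(10*z^2 - 99*z - 10) - 80*z^2 + 792*z + 80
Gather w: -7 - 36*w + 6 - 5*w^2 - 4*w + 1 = -5*w^2 - 40*w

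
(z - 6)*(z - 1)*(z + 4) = z^3 - 3*z^2 - 22*z + 24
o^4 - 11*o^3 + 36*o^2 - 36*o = o*(o - 6)*(o - 3)*(o - 2)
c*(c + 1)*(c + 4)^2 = c^4 + 9*c^3 + 24*c^2 + 16*c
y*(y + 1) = y^2 + y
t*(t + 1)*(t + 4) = t^3 + 5*t^2 + 4*t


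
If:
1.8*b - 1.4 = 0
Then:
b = 0.78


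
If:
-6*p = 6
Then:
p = -1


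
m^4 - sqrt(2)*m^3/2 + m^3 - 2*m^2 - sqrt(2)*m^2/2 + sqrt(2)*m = m*(m - 1)*(m + 2)*(m - sqrt(2)/2)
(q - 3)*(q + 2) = q^2 - q - 6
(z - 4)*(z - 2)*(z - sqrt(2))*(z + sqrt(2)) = z^4 - 6*z^3 + 6*z^2 + 12*z - 16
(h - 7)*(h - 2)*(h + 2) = h^3 - 7*h^2 - 4*h + 28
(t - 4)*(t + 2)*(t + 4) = t^3 + 2*t^2 - 16*t - 32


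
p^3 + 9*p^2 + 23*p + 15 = (p + 1)*(p + 3)*(p + 5)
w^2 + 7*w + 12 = (w + 3)*(w + 4)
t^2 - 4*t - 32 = (t - 8)*(t + 4)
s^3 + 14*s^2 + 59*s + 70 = (s + 2)*(s + 5)*(s + 7)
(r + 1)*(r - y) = r^2 - r*y + r - y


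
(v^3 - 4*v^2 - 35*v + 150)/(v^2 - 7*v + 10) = (v^2 + v - 30)/(v - 2)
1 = 1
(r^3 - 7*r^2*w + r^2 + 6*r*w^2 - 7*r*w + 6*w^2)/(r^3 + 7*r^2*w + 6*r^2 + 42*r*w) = (r^3 - 7*r^2*w + r^2 + 6*r*w^2 - 7*r*w + 6*w^2)/(r*(r^2 + 7*r*w + 6*r + 42*w))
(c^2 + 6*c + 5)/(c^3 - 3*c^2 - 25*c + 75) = (c + 1)/(c^2 - 8*c + 15)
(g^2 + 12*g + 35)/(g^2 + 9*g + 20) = (g + 7)/(g + 4)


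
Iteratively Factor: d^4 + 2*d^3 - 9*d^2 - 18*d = (d + 3)*(d^3 - d^2 - 6*d) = (d - 3)*(d + 3)*(d^2 + 2*d) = (d - 3)*(d + 2)*(d + 3)*(d)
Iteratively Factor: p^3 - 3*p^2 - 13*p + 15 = (p - 5)*(p^2 + 2*p - 3) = (p - 5)*(p + 3)*(p - 1)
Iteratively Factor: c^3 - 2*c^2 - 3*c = (c + 1)*(c^2 - 3*c) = (c - 3)*(c + 1)*(c)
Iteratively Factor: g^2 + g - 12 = (g - 3)*(g + 4)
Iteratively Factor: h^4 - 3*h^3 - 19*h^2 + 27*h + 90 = (h + 2)*(h^3 - 5*h^2 - 9*h + 45) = (h - 3)*(h + 2)*(h^2 - 2*h - 15) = (h - 5)*(h - 3)*(h + 2)*(h + 3)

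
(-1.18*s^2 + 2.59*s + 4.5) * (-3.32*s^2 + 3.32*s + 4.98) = 3.9176*s^4 - 12.5164*s^3 - 12.2176*s^2 + 27.8382*s + 22.41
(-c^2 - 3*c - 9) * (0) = 0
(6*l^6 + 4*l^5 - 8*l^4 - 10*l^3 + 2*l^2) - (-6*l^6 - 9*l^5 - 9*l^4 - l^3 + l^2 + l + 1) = 12*l^6 + 13*l^5 + l^4 - 9*l^3 + l^2 - l - 1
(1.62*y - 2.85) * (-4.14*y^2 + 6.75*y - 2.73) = -6.7068*y^3 + 22.734*y^2 - 23.6601*y + 7.7805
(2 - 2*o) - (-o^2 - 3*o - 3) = o^2 + o + 5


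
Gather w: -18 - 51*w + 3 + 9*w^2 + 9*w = 9*w^2 - 42*w - 15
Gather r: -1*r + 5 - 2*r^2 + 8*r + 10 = -2*r^2 + 7*r + 15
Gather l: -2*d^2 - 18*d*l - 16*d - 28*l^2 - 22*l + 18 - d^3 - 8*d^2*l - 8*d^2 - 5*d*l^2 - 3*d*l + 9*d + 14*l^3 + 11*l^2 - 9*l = -d^3 - 10*d^2 - 7*d + 14*l^3 + l^2*(-5*d - 17) + l*(-8*d^2 - 21*d - 31) + 18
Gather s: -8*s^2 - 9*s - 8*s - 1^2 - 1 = -8*s^2 - 17*s - 2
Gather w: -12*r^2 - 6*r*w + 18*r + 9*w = -12*r^2 + 18*r + w*(9 - 6*r)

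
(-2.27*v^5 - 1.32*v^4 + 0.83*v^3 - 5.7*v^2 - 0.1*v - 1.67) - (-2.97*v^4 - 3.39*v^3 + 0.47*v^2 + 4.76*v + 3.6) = -2.27*v^5 + 1.65*v^4 + 4.22*v^3 - 6.17*v^2 - 4.86*v - 5.27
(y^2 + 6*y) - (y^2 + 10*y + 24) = -4*y - 24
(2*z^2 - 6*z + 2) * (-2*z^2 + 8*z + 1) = -4*z^4 + 28*z^3 - 50*z^2 + 10*z + 2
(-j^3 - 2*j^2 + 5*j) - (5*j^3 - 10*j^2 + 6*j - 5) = -6*j^3 + 8*j^2 - j + 5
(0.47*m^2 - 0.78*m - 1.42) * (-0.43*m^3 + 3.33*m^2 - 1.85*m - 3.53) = -0.2021*m^5 + 1.9005*m^4 - 2.8563*m^3 - 4.9447*m^2 + 5.3804*m + 5.0126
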